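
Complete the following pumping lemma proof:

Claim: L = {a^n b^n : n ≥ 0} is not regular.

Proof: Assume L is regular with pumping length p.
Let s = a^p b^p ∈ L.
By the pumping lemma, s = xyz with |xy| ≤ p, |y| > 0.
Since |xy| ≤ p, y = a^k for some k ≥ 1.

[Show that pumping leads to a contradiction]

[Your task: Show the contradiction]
Consider xy²z = a^(p+k) b^p.

Since k ≥ 1, we have p + k > p.
So xy²z has more a's than b's: (p+k) a's vs p b's.
This means xy²z ∉ L because a^n b^n requires equal counts.

This contradicts the pumping lemma which states xy²z ∈ L.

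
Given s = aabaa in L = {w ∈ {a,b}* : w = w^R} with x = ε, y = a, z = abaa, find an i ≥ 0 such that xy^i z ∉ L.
i = 2

xy²z = ε · aa · abaa = aaabaa; aaabaa reversed is aabaaa ≠ aaabaa, so it is not a palindrome and is not in L.
(Other choices also work, e.g. i = 0, 3; only i = 1 is guaranteed to stay in L since xy¹z = s.)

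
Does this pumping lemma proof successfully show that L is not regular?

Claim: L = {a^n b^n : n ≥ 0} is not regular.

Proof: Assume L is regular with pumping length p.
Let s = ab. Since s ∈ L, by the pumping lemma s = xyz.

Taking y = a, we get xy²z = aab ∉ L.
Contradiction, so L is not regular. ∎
The proof is INCORRECT.

Error: The string s = ab may be shorter than p.
The pumping lemma only applies to strings with |s| ≥ p, and p is not under our control.
We must choose s in terms of p, e.g. s = a^p b^p, to ensure |s| ≥ p.
(The proof also fixes one particular y; a valid argument must handle every decomposition with |xy| ≤ p and |y| ≥ 1 — for s = a^p b^p this forces y = a^k, and then xy²z = a^(p+k) b^p ∉ L.)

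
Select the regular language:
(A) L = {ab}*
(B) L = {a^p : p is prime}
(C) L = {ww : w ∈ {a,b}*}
(A) {ab}*

(A) L = {ab}* is regular.

This can be recognized by a finite automaton (DFA/NFA).
Regular expressions like {ab}* define regular languages.

The other choices are not regular:
- {a^p : p is prime}: After pumping, the length becomes composite
- {ww : w ∈ {a,b}*}: After pumping, the two halves no longer match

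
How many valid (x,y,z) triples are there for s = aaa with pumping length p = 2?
3

For s = 'aaa' with pumping length p = 2:

Constraints: |xy| ≤ 2, |y| > 0

Valid decompositions (|xy| ≤ p, |y| ≥ 1):
  • x='', y='a', z='aa'
  • x='a', y='a', z='a'
  • x='', y='aa', z='a'

Total count: 3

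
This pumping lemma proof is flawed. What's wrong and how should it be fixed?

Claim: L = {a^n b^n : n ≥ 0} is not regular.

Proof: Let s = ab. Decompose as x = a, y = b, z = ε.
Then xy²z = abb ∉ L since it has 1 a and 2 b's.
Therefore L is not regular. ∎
Error: The string s = ab might be shorter than the pumping length p.

Correction: Choose s = a^p b^p to ensure |s| ≥ p. Also, the decomposition is wrong: with |xy| ≤ p, y cannot include b's when s starts with p a's.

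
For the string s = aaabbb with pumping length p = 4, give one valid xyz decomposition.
x = 'aa', y = 'ab', z = 'bb'

For s = aaabbb and p = 4, one valid decomposition is:
- x = 'aa' (length 2)
- y = 'ab' (length 2)
- z = 'bb' (length 2)

Verification:
- xyz = 'aa' + 'ab' + 'bb' = aaabbb ✓
- |xy| = 4 ≤ 4 ✓
- |y| = 2 > 0 ✓

All pumping lemma constraints are satisfied.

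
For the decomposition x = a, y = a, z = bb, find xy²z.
aaabb

Given x = 'a', y = 'a', z = 'bb' and i = 2:

xy^2z = x + y·y·...·y (2 times) + z
       = 'a' + 'a'^2 + 'bb'
       = 'a' + 'aa' + 'bb'
       = 'aaabb'

The pumped string is 'aaabb' with length 5.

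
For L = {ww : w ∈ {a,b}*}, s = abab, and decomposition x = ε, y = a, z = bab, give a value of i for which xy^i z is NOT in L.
i = 2

xy²z = ε · aa · bab = aabab; aabab has odd length 5, so it cannot be written as ww and is not in L.
(Other choices also work, e.g. i = 0, 3; only i = 1 is guaranteed to stay in L since xy¹z = s.)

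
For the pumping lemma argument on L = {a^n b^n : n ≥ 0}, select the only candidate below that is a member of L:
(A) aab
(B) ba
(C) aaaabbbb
(C) aaaabbbb

The pumping lemma is applied to a string s that lies in L, so first check membership of each option:
- (A) aab has 2 a's and 1 b's; 2 ≠ 1, so it is not in L ✗
- (B) ba has an a after a b, so it is not of the form a^n b^n and is not in L ✗
- (C) aaaabbbb = a^4 b^4 has equal counts (4 = 4), so it is in L ✓

Only (C) aaaabbbb is in L, so it is the only candidate that could play the role of s.
(In a complete proof one picks s in terms of the pumping length p so that |s| ≥ p is guaranteed; a fixed string like aaaabbbb illustrates the shape of such an s.)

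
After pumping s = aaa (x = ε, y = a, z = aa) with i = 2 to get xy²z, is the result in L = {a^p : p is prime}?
No

xy²z = ε · aa · aa = aaaa.
aaaa has length 4 = 2 × 2, which is not prime, so it is not in L.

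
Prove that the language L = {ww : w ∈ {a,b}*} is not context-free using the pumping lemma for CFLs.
Assume for contradiction that L is context-free, and let p ≥ 1 be the pumping length given by the pumping lemma for CFLs.
Choose s = a^p b^p a^p b^p. Then s ∈ L (take w = a^p b^p) and |s| = 4p ≥ p.
By the CFL pumping lemma, s = uvxyz for some u, v, x, y, z with |vxy| ≤ p, |vy| ≥ 1, and uv^i xy^i z ∈ L for every i ≥ 0.

Write s as four blocks A₁ B₁ A₂ B₂ with A₁ = A₂ = a^p and B₁ = B₂ = b^p. Since |vxy| ≤ p, the window vxy lies inside at most two adjacent blocks. Take i = 0 and let t = uxz, so |t| = 4p − |vy| with 1 ≤ |vy| ≤ p. If |t| is odd, t ∉ L immediately, so assume |vy| is even (hence |vy| ≥ 2) and |t|/2 = 2p − |vy|/2, which satisfies p ≤ |t|/2 ≤ 2p − 1.

Case 1 (vxy inside A₁B₁): t = a^(p−j) b^(p−l) a^p b^p with j + l = |vy|. The second half of t has length < 2p, so it is a suffix of the trailing a^p b^p and ends in b; the first half is a^(p−j) b^(p−l) a^((j+l)/2), which ends in a because (j+l)/2 ≥ 1. The halves differ, so t ∉ L.

Case 2 (vxy inside B₁A₂, straddling the middle): t = a^p b^(p−j) a^(p−l) b^p with j + l = |vy|. If t = ww, then w is a prefix of t of length ≥ p, so w begins with a^p; and w is a suffix of t of length ≥ p, so w ends with b^p. That forces |w| ≥ 2p, contradicting |w| = |t|/2 ≤ 2p − 1. So t ∉ L.

Case 3 (vxy inside A₂B₂): t = a^p b^p a^(p−j) b^(p−l) with j + l = |vy|. The first half of t is a prefix of a^p b^p, so it begins with a; the second half is b^((j+l)/2) a^(p−j) b^(p−l), which begins with b. The halves differ, so t ∉ L.

In every case uv⁰xy⁰z = uxz ∉ L.

This contradicts the CFL pumping lemma, which requires uv^i xy^i z ∈ L for all i ≥ 0.
Hence L = {ww : w ∈ {a,b}*} is not context-free. ∎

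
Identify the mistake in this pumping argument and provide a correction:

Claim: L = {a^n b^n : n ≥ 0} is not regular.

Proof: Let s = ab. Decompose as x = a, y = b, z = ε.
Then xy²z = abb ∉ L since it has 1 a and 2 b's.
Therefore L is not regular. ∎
Error: The string s = ab might be shorter than the pumping length p.

Correction: Choose s = a^p b^p to ensure |s| ≥ p. Also, the decomposition is wrong: with |xy| ≤ p, y cannot include b's when s starts with p a's.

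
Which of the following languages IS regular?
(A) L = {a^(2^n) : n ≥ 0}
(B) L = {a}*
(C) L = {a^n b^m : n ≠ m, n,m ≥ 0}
(B) {a}*

(B) L = {a}* is regular.

This can be recognized by a finite automaton (DFA/NFA).
Regular expressions like {a}* define regular languages.

The other choices are not regular:
- {a^n b^m : n ≠ m, n,m ≥ 0}: After pumping a's, we can make n = m
- {a^(2^n) : n ≥ 0}: After pumping, length is no longer a power of 2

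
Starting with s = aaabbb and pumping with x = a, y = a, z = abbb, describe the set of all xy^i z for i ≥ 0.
{xy^i z : i ≥ 0} = {a^(2+i) b^3 : i ≥ 0} = {aabbb, aaabbb, aaaabbb, ...}

With x = a, y = a, z = abbb: Starting with aaabbb and pumping the second 'a', we get strings with 2+i a's followed by 3 b's for i = 0, 1, 2, ...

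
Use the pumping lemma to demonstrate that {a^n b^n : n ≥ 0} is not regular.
Assume for contradiction that L is regular, and let p ≥ 1 be the pumping length given by the pumping lemma.
Choose s = a^p b^p. Then s ∈ L and |s| = 2p ≥ p.
By the pumping lemma, s = xyz for some x, y, z with |xy| ≤ p, |y| ≥ 1, and xy^i z ∈ L for every i ≥ 0.
Since |xy| ≤ p and the first p symbols of s are all a's, we must have y = a^k for some k with 1 ≤ k ≤ p.

Take i = 0: xy⁰z = a^(p − k) b^p.
This string has p − k a's but p b's, and p − k < p because k ≥ 1. So xy⁰z ∉ L.

This contradicts the pumping lemma, which requires xy^i z ∈ L for all i ≥ 0.
Hence L = {a^n b^n : n ≥ 0} is not regular. ∎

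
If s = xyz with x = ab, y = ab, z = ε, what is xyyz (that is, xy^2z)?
ababab

Given x = 'ab', y = 'ab', z = '' and i = 2:

xy^2z = x + y·y·...·y (2 times) + z
       = 'ab' + 'ab'^2 + ''
       = 'ab' + 'abab' + ''
       = 'ababab'

The pumped string is 'ababab' with length 6.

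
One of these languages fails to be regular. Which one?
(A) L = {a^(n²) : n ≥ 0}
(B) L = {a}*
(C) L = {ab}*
(A) {a^(n²) : n ≥ 0}

(A) L = {a^(n²) : n ≥ 0} is NOT regular.

The pumping lemma can be used to prove this:
After pumping, length is no longer a perfect square

The other languages are regular because they can be recognized by finite automata.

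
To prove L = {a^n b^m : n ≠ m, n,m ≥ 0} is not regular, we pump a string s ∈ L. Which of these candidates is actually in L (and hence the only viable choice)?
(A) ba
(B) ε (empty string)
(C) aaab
(C) aaab

The pumping lemma is applied to a string s that lies in L, so first check membership of each option:
- (A) ba has an a after a b, so it is not of the form a^n b^m and is not in L ✗
- (B) ε = a^0 b^0 has n = m = 0, so it is not in L ✗
- (C) aaab = a^3 b^1 with 3 ≠ 1, so it is in L ✓

Only (C) aaab is in L, so it is the only candidate that could play the role of s.
(In a complete proof one picks s in terms of the pumping length p so that |s| ≥ p is guaranteed; a fixed string like aaab illustrates the shape of such an s.)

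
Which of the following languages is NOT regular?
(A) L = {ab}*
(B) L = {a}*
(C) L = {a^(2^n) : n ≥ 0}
(C) {a^(2^n) : n ≥ 0}

(C) L = {a^(2^n) : n ≥ 0} is NOT regular.

The pumping lemma can be used to prove this:
After pumping, length is no longer a power of 2

The other languages are regular because they can be recognized by finite automata.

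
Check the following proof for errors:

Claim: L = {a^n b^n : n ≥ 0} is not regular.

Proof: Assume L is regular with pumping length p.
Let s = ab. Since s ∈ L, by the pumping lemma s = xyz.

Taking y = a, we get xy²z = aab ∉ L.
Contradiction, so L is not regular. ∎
The proof is INCORRECT.

Error: The string s = ab may be shorter than p.
The pumping lemma only applies to strings with |s| ≥ p, and p is not under our control.
We must choose s in terms of p, e.g. s = a^p b^p, to ensure |s| ≥ p.
(The proof also fixes one particular y; a valid argument must handle every decomposition with |xy| ≤ p and |y| ≥ 1 — for s = a^p b^p this forces y = a^k, and then xy²z = a^(p+k) b^p ∉ L.)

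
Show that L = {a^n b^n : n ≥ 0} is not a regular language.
Assume for contradiction that L is regular, and let p ≥ 1 be the pumping length given by the pumping lemma.
Choose s = a^p b^p. Then s ∈ L and |s| = 2p ≥ p.
By the pumping lemma, s = xyz for some x, y, z with |xy| ≤ p, |y| ≥ 1, and xy^i z ∈ L for every i ≥ 0.
Since |xy| ≤ p and the first p symbols of s are all a's, we must have y = a^k for some k with 1 ≤ k ≤ p.

Take i = 3: xy³z = a^(p + 2k) b^p.
This string has p + 2k a's but p b's, and p + 2k > p because k ≥ 1. So xy³z ∉ L.

This contradicts the pumping lemma, which requires xy^i z ∈ L for all i ≥ 0.
Hence L = {a^n b^n : n ≥ 0} is not regular. ∎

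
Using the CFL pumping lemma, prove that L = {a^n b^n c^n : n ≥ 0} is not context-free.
Assume for contradiction that L is context-free, and let p ≥ 1 be the pumping length given by the pumping lemma for CFLs.
Choose s = a^p b^p c^p. Then s ∈ L and |s| = 3p ≥ p.
By the CFL pumping lemma, s = uvxyz for some u, v, x, y, z with |vxy| ≤ p, |vy| ≥ 1, and uv^i xy^i z ∈ L for every i ≥ 0.

Because |vxy| ≤ p, the window vxy cannot contain both an a and a c: any substring of s containing both must include the entire block b^p plus at least one a and one c, so it has length ≥ p + 2 > p.
Hence at least one of the letters a, c does not occur in vy at all.

Take i = 0: the string uxz is obtained from s by deleting |vy| ≥ 1 symbols, so |uxz| = 3p − |vy| < 3p.
But the letter (a or c) that does not occur in vy still occurs exactly p times in uxz. Every string of L with exactly p copies of some letter is a^p b^p c^p, of length 3p. Since |uxz| < 3p, uxz ∉ L.

This contradicts the CFL pumping lemma, which requires uv^i xy^i z ∈ L for all i ≥ 0.
Hence L = {a^n b^n c^n : n ≥ 0} is not context-free. ∎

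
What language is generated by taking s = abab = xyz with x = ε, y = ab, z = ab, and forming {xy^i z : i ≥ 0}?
{xy^i z : i ≥ 0} = {(ab)^(i+1) : i ≥ 0} = {ab, abab, ababab, ...}

With x = ε, y = ab, z = ab: Pumping 'ab' gives strings of alternating a's and b's.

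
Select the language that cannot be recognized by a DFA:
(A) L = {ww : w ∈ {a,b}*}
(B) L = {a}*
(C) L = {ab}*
(A) {ww : w ∈ {a,b}*}

(A) L = {ww : w ∈ {a,b}*} is NOT regular.

The pumping lemma can be used to prove this:
After pumping, the two halves no longer match

The other languages are regular because they can be recognized by finite automata.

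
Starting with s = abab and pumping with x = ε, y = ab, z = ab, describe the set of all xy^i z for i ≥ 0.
{xy^i z : i ≥ 0} = {(ab)^(i+1) : i ≥ 0} = {ab, abab, ababab, ...}

With x = ε, y = ab, z = ab: Pumping 'ab' gives strings of alternating a's and b's.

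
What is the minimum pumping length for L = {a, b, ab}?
p = 3

For a finite language L, the pumping lemma holds vacuously if p > max|s| for s ∈ L.

The longest string in L = {a, b, ab} has length 2.
If p = 3, then no string s ∈ L has |s| ≥ p, so the condition is vacuously true.

The minimum pumping length is p = 3.

Why no smaller p works: for any p ≤ 2, the longest string s ∈ L has |s| = 2 ≥ p, so it would
have to be pumpable; but pumping up (i = 2, 3, ...) produces ever longer strings, which cannot all lie in the
finite language L. So the pumping property fails for every p ≤ 2.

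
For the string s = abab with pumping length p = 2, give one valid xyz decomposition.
x = '', y = 'ab', z = 'ab'

For s = abab and p = 2, one valid decomposition is:
- x = '' (length 0)
- y = 'ab' (length 2)
- z = 'ab' (length 2)

Verification:
- xyz = '' + 'ab' + 'ab' = abab ✓
- |xy| = 2 ≤ 2 ✓
- |y| = 2 > 0 ✓

All pumping lemma constraints are satisfied.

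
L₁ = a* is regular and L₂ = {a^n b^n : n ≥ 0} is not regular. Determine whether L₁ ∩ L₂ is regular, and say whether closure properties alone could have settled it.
Yes — L₁ ∩ L₂ is regular.

A string of a* contains no b's, and the only string of {a^n b^n} with no b's is ε (n = 0). So L₁ ∩ L₂ = {ε}, a finite language, which is regular.

Note that the bare facts "L₁ regular, L₂ non-regular" do not settle the question by themselves: the closure of regular languages under ∪, ∩, complement and difference applies only when BOTH operands are regular. With a non-regular operand the result can come out regular or non-regular depending on the specific languages, so one has to work out L₁ ∩ L₂ for this particular pair, as above.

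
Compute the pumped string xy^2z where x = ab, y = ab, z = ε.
ababab

Given x = 'ab', y = 'ab', z = '' and i = 2:

xy^2z = x + y·y·...·y (2 times) + z
       = 'ab' + 'ab'^2 + ''
       = 'ab' + 'abab' + ''
       = 'ababab'

The pumped string is 'ababab' with length 6.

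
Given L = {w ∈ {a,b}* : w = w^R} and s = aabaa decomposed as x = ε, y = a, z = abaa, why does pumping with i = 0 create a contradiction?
xy⁰z = abaa ∉ L

Pumping with i = 0 replaces y = a by y⁰ = ε:
- Original: s = xyz = aabaa; aabaa reversed is aabaa, the same string, so it is a palindrome and is in L
- Pumped: xy⁰z = ε · ε · abaa = abaa
- abaa reversed is aaba ≠ abaa, so it is not a palindrome and is not in L

The pumping lemma would require xy⁰z ∈ L, so this decomposition yields a contradiction.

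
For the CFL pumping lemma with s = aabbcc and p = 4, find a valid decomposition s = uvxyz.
u='a', v='a', x='bb', y='c', z='c'

For s = aabbcc with pumping length p = 4:

One valid decomposition:
- u = 'a'
- v = 'a'
- x = 'bb'
- y = 'c'
- z = 'c'

Verification:
- uvxyz = 'a' + 'a' + 'bb' + 'c' + 'c' = aabbcc ✓
- |vxy| = |'abbc'| = 4 ≤ 4 ✓
- |vy| = |'ac'| = 2 > 0 ✓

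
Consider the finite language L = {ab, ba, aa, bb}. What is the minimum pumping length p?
p = 3

For a finite language L, the pumping lemma holds vacuously if p > max|s| for s ∈ L.

The longest string in L = {ab, ba, aa, bb} has length 2.
If p = 3, then no string s ∈ L has |s| ≥ p, so the condition is vacuously true.

The minimum pumping length is p = 3.

Why no smaller p works: for any p ≤ 2, the longest string s ∈ L has |s| = 2 ≥ p, so it would
have to be pumpable; but pumping up (i = 2, 3, ...) produces ever longer strings, which cannot all lie in the
finite language L. So the pumping property fails for every p ≤ 2.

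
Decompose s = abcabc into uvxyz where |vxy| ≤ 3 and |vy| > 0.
u='ab', v='c', x='a', y='b', z='c'

For s = abcabc with pumping length p = 3:

One valid decomposition:
- u = 'ab'
- v = 'c'
- x = 'a'
- y = 'b'
- z = 'c'

Verification:
- uvxyz = 'ab' + 'c' + 'a' + 'b' + 'c' = abcabc ✓
- |vxy| = |'cab'| = 3 ≤ 3 ✓
- |vy| = |'cb'| = 2 > 0 ✓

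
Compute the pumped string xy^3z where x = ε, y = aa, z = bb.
aaaaaabb

Given x = '', y = 'aa', z = 'bb' and i = 3:

xy^3z = x + y·y·...·y (3 times) + z
       = '' + 'aa'^3 + 'bb'
       = '' + 'aaaaaa' + 'bb'
       = 'aaaaaabb'

The pumped string is 'aaaaaabb' with length 8.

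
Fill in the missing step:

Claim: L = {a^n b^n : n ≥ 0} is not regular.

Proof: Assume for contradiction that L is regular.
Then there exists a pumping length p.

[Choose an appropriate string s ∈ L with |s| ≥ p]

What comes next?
s = a^p b^p

This string is in L (has equal a's and b's) and has length 2p ≥ p.
Any decomposition xyz with |xy| ≤ p means y consists only of a's,
so pumping will unbalance the counts.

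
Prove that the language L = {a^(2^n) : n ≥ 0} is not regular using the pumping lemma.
Assume for contradiction that L is regular, and let p ≥ 1 be the pumping length given by the pumping lemma.
Choose s = a^(2^p). Then s ∈ L and |s| = 2^p ≥ p.
By the pumping lemma, s = xyz for some x, y, z with |xy| ≤ p, |y| ≥ 1, and xy^i z ∈ L for every i ≥ 0.
Here y = a^k for some k with 1 ≤ k ≤ |xy| ≤ p, and p < 2^p.

Take i = 2: |xy²z| = 2^p + k.
Now 2^p < 2^p + k ≤ 2^p + p < 2^p + 2^p = 2^(p+1).
So |xy²z| lies strictly between the consecutive powers of two 2^p and 2^(p+1), hence is not a power of 2, and xy²z ∉ L.

This contradicts the pumping lemma, which requires xy^i z ∈ L for all i ≥ 0.
Hence L = {a^(2^n) : n ≥ 0} is not regular. ∎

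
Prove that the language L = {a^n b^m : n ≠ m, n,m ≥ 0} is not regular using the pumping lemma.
Assume for contradiction that L is regular, and let p ≥ 1 be the pumping length given by the pumping lemma.
Choose s = a^p b^(p + p!). Then s ∈ L because p ≠ p + p! (as p! ≥ 1), and |s| ≥ p.
By the pumping lemma, s = xyz for some x, y, z with |xy| ≤ p, |y| ≥ 1, and xy^i z ∈ L for every i ≥ 0.
Since |xy| ≤ p and the first p symbols of s are all a's, y = a^k for some k with 1 ≤ k ≤ p.
For every i ≥ 0, xy^i z = a^(p + (i − 1)k) b^(p + p!).

Because 1 ≤ k ≤ p, k divides p!. Let t = p!/k (a positive integer) and take i = t + 1.
Then the number of a's is p + tk = p + p!, which equals the number of b's.
So xy^(t+1) z = a^(p + p!) b^(p + p!) has equally many a's and b's and is NOT in L.

This contradicts the pumping lemma, which requires xy^i z ∈ L for all i ≥ 0.
Hence L = {a^n b^m : n ≠ m, n,m ≥ 0} is not regular. ∎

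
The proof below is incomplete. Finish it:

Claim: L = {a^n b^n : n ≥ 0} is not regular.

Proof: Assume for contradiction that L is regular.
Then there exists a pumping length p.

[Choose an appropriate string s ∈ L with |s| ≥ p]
s = a^p b^p

This string is in L (has equal a's and b's) and has length 2p ≥ p.
Any decomposition xyz with |xy| ≤ p means y consists only of a's,
so pumping will unbalance the counts.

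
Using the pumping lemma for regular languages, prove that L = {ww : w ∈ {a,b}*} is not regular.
Assume for contradiction that L is regular, and let p ≥ 1 be the pumping length given by the pumping lemma.
Choose s = a^p b a^p b. Then s ∈ L (take w = a^p b) and |s| = 2p + 2 ≥ p.
By the pumping lemma, s = xyz for some x, y, z with |xy| ≤ p, |y| ≥ 1, and xy^i z ∈ L for every i ≥ 0.
Since |xy| ≤ p and the first p symbols of s are all a's, y = a^k for some k with 1 ≤ k ≤ p.

Take i = 2: t = xy²z = a^(p + k) b a^p b.
Suppose t = uu for some string u. The string t contains exactly two b's and ends in b, so u contains exactly one b and ends in b; hence u = a^j b for some j, and uu = a^j b a^j b. Comparing with t = a^(p + k) b a^p b forces j = p + k (first block) and j = p (second block), which is impossible since k ≥ 1. So t ∉ L.

This contradicts the pumping lemma, which requires xy^i z ∈ L for all i ≥ 0.
Hence L = {ww : w ∈ {a,b}*} is not regular. ∎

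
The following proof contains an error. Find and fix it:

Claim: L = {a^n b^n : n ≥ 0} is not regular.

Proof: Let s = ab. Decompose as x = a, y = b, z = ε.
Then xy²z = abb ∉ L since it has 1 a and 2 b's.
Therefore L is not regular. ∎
Error: The string s = ab might be shorter than the pumping length p.

Correction: Choose s = a^p b^p to ensure |s| ≥ p. Also, the decomposition is wrong: with |xy| ≤ p, y cannot include b's when s starts with p a's.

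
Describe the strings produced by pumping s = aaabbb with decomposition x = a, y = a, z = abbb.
{xy^i z : i ≥ 0} = {a^(2+i) b^3 : i ≥ 0} = {aabbb, aaabbb, aaaabbb, ...}

With x = a, y = a, z = abbb: Starting with aaabbb and pumping the second 'a', we get strings with 2+i a's followed by 3 b's for i = 0, 1, 2, ...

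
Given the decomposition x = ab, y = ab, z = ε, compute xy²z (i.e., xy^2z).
ababab

Given x = 'ab', y = 'ab', z = '' and i = 2:

xy^2z = x + y·y·...·y (2 times) + z
       = 'ab' + 'ab'^2 + ''
       = 'ab' + 'abab' + ''
       = 'ababab'

The pumped string is 'ababab' with length 6.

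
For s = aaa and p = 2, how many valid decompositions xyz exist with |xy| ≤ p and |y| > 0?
3

For s = 'aaa' with pumping length p = 2:

Constraints: |xy| ≤ 2, |y| > 0

Valid decompositions (|xy| ≤ p, |y| ≥ 1):
  • x='', y='a', z='aa'
  • x='a', y='a', z='a'
  • x='', y='aa', z='a'

Total count: 3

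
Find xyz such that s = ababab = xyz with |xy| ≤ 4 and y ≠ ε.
x = 'aba', y = 'b', z = 'ab'

For s = ababab and p = 4, one valid decomposition is:
- x = 'aba' (length 3)
- y = 'b' (length 1)
- z = 'ab' (length 2)

Verification:
- xyz = 'aba' + 'b' + 'ab' = ababab ✓
- |xy| = 4 ≤ 4 ✓
- |y| = 1 > 0 ✓

All pumping lemma constraints are satisfied.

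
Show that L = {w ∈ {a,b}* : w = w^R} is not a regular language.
Assume for contradiction that L is regular, and let p ≥ 1 be the pumping length given by the pumping lemma.
Choose s = a^p b a^p. Then s ∈ L (it reads the same in both directions) and |s| = 2p + 1 ≥ p.
By the pumping lemma, s = xyz for some x, y, z with |xy| ≤ p, |y| ≥ 1, and xy^i z ∈ L for every i ≥ 0.
Since |xy| ≤ p and the first p symbols of s are all a's, y = a^k for some k with 1 ≤ k ≤ p.

Take i = 0: xy⁰z = a^(p − k) b a^p.
Its reversal is a^p b a^(p − k). These differ because the block of a's before the unique b has length p − k in one and p in the other, and p − k ≠ p since k ≥ 1. So xy⁰z is not a palindrome, i.e. xy⁰z ∉ L.

This contradicts the pumping lemma, which requires xy^i z ∈ L for all i ≥ 0.
Hence L = {w ∈ {a,b}* : w = w^R} is not regular. ∎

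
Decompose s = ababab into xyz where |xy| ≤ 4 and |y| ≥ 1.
x = 'a', y = 'ba', z = 'bab'

For s = ababab and p = 4, one valid decomposition is:
- x = 'a' (length 1)
- y = 'ba' (length 2)
- z = 'bab' (length 3)

Verification:
- xyz = 'a' + 'ba' + 'bab' = ababab ✓
- |xy| = 3 ≤ 4 ✓
- |y| = 2 > 0 ✓

All pumping lemma constraints are satisfied.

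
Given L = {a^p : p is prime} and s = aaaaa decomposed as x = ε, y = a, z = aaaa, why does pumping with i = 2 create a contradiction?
xy²z = aaaaaa ∉ L

Pumping with i = 2 replaces y = a by y² = aa:
- Original: s = xyz = aaaaa; aaaaa has length 5, which is prime, so it is in L
- Pumped: xy²z = ε · aa · aaaa = aaaaaa
- aaaaaa has length 6 = 2 × 3, which is not prime, so it is not in L

The pumping lemma would require xy²z ∈ L, so this decomposition yields a contradiction.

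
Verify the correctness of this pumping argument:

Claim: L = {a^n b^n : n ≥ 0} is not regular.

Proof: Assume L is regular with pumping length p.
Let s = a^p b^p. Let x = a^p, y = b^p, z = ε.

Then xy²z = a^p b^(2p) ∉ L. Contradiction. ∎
The proof is INCORRECT.

Error: The decomposition violates |xy| ≤ p.
With x = a^p and y = b^p, we have |xy| = 2p > p.
The pumping lemma requires |xy| ≤ p, so y must be within the first p characters.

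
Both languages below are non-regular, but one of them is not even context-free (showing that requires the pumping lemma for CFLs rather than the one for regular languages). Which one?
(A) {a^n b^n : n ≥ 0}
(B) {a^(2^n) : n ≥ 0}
(B) {a^(2^n) : n ≥ 0}

(B) {a^(2^n) : n ≥ 0} requires the CFL pumping lemma.

- {a^n b^n : n ≥ 0} is context-free (but not regular)
  • Can be shown non-regular with the regular pumping lemma
  • After pumping, the number of a's and b's become unequal

- {a^(2^n) : n ≥ 0} is NOT context-free
  • Requires the CFL pumping lemma to prove
  • Gaps between powers of 2 grow exponentially

The CFL pumping lemma is "stronger" in that it can prove non-membership
in the larger class of context-free languages.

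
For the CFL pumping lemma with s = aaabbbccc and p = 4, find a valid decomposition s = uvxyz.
u='aa', v='a', x='bb', y='b', z='ccc'

For s = aaabbbccc with pumping length p = 4:

One valid decomposition:
- u = 'aa'
- v = 'a'
- x = 'bb'
- y = 'b'
- z = 'ccc'

Verification:
- uvxyz = 'aa' + 'a' + 'bb' + 'b' + 'ccc' = aaabbbccc ✓
- |vxy| = |'abbb'| = 4 ≤ 4 ✓
- |vy| = |'ab'| = 2 > 0 ✓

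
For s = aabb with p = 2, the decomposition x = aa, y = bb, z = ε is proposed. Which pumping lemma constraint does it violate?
Violated: |xy| ≤ p

The decomposition x = aa, y = bb, z = ε for s = aabb with p = 2
violates the constraint: |xy| ≤ p

|xy| = |aabb| = 4 > 2 = p. The decomposition puts too many characters in xy.

Pumping lemma constraints:
1. xyz = s (decomposition is valid)
2. |xy| ≤ p
3. |y| > 0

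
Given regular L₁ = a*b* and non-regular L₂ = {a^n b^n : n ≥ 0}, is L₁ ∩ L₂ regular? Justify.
No — L₁ ∩ L₂ is not regular.

Every string a^n b^n already lies in a*b*, so L₁ ∩ L₂ = {a^n b^n : n ≥ 0} = L₂ itself, which is the standard non-regular language (pump s = a^p b^p).

Note that the bare facts "L₁ regular, L₂ non-regular" do not settle the question by themselves: the closure of regular languages under ∪, ∩, complement and difference applies only when BOTH operands are regular. With a non-regular operand the result can come out regular or non-regular depending on the specific languages, so one has to work out L₁ ∩ L₂ for this particular pair, as above.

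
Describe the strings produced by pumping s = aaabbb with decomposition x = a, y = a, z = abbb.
{xy^i z : i ≥ 0} = {a^(2+i) b^3 : i ≥ 0} = {aabbb, aaabbb, aaaabbb, ...}

With x = a, y = a, z = abbb: Starting with aaabbb and pumping the second 'a', we get strings with 2+i a's followed by 3 b's for i = 0, 1, 2, ...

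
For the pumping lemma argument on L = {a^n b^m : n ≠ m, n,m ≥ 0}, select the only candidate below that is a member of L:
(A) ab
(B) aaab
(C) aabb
(B) aaab

The pumping lemma is applied to a string s that lies in L, so first check membership of each option:
- (A) ab = a^1 b^1 has n = m = 1, so it is not in L ✗
- (B) aaab = a^3 b^1 with 3 ≠ 1, so it is in L ✓
- (C) aabb = a^2 b^2 has n = m = 2, so it is not in L ✗

Only (B) aaab is in L, so it is the only candidate that could play the role of s.
(In a complete proof one picks s in terms of the pumping length p so that |s| ≥ p is guaranteed; a fixed string like aaab illustrates the shape of such an s.)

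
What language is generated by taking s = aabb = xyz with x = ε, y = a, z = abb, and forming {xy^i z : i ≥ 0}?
{xy^i z : i ≥ 0} = {a^(i+1) b^2 : i ≥ 0} = {abb, aabb, aaabb, ...}

With x = ε, y = a, z = abb: Starting with aabb and pumping the first 'a' (z = abb keeps the second 'a'), we get strings with i+1 a's followed by 2 b's for i = 0, 1, 2, ...; note bb is not produced because z always contributes one a.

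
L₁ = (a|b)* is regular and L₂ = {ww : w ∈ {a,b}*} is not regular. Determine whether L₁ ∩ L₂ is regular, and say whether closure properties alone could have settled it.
No — L₁ ∩ L₂ is not regular.

(a|b)* is all strings over {a,b}, so L₁ ∩ L₂ = {ww : w ∈ {a,b}*} = L₂ itself, which is not regular (pump s = a^p b a^p b).

Note that the bare facts "L₁ regular, L₂ non-regular" do not settle the question by themselves: the closure of regular languages under ∪, ∩, complement and difference applies only when BOTH operands are regular. With a non-regular operand the result can come out regular or non-regular depending on the specific languages, so one has to work out L₁ ∩ L₂ for this particular pair, as above.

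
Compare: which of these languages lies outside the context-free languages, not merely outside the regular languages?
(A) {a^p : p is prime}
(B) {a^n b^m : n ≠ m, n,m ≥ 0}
(A) {a^p : p is prime}

(A) {a^p : p is prime} requires the CFL pumping lemma.

- {a^n b^m : n ≠ m, n,m ≥ 0} is context-free (but not regular)
  • Can be shown non-regular with the regular pumping lemma
  • After pumping a's, we can make n = m

- {a^p : p is prime} is NOT context-free
  • Requires the CFL pumping lemma to prove
  • The CFL pumping lemma also fails because prime gaps are unbounded

The CFL pumping lemma is "stronger" in that it can prove non-membership
in the larger class of context-free languages.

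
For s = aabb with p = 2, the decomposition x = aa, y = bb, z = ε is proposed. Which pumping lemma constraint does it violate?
Violated: |xy| ≤ p

The decomposition x = aa, y = bb, z = ε for s = aabb with p = 2
violates the constraint: |xy| ≤ p

|xy| = |aabb| = 4 > 2 = p. The decomposition puts too many characters in xy.

Pumping lemma constraints:
1. xyz = s (decomposition is valid)
2. |xy| ≤ p
3. |y| > 0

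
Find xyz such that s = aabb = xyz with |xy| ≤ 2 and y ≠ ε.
x = '', y = 'a', z = 'abb'

For s = aabb and p = 2, one valid decomposition is:
- x = '' (length 0)
- y = 'a' (length 1)
- z = 'abb' (length 3)

Verification:
- xyz = '' + 'a' + 'abb' = aabb ✓
- |xy| = 1 ≤ 2 ✓
- |y| = 1 > 0 ✓

All pumping lemma constraints are satisfied.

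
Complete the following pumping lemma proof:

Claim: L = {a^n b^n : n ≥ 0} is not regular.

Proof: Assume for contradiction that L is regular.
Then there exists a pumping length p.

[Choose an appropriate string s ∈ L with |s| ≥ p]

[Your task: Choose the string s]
s = a^p b^p

This string is in L (has equal a's and b's) and has length 2p ≥ p.
Any decomposition xyz with |xy| ≤ p means y consists only of a's,
so pumping will unbalance the counts.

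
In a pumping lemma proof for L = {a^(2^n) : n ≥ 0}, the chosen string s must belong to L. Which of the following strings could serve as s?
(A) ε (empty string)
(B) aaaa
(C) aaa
(B) aaaa

The pumping lemma is applied to a string s that lies in L, so first check membership of each option:
- (A) ε has length 0, which is not a power of 2, so it is not in L ✗
- (B) aaaa has length 4 = 2^2, so it is in L ✓
- (C) aaa has length 3, strictly between 2^1 = 2 and 2^2 = 4, so it is not in L ✗

Only (B) aaaa is in L, so it is the only candidate that could play the role of s.
(In a complete proof one picks s in terms of the pumping length p so that |s| ≥ p is guaranteed; a fixed string like aaaa illustrates the shape of such an s.)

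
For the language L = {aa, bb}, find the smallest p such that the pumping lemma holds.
p = 3

For a finite language L, the pumping lemma holds vacuously if p > max|s| for s ∈ L.

The longest string in L = {aa, bb} has length 2.
If p = 3, then no string s ∈ L has |s| ≥ p, so the condition is vacuously true.

The minimum pumping length is p = 3.

Why no smaller p works: for any p ≤ 2, the longest string s ∈ L has |s| = 2 ≥ p, so it would
have to be pumpable; but pumping up (i = 2, 3, ...) produces ever longer strings, which cannot all lie in the
finite language L. So the pumping property fails for every p ≤ 2.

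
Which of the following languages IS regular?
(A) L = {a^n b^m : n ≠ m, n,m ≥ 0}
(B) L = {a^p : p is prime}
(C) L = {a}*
(C) {a}*

(C) L = {a}* is regular.

This can be recognized by a finite automaton (DFA/NFA).
Regular expressions like {a}* define regular languages.

The other choices are not regular:
- {a^p : p is prime}: After pumping, the length becomes composite
- {a^n b^m : n ≠ m, n,m ≥ 0}: After pumping a's, we can make n = m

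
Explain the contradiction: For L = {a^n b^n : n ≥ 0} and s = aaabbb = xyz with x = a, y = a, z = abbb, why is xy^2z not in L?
xy²z = aaaabbb ∉ L

Pumping with i = 2 replaces y = a by y² = aa:
- Original: s = xyz = aaabbb; aaabbb = a^3 b^3 has equal counts (3 = 3), so it is in L
- Pumped: xy²z = a · aa · abbb = aaaabbb
- aaaabbb has 4 a's and 3 b's; 4 ≠ 3, so it is not in L

The pumping lemma would require xy²z ∈ L, so this decomposition yields a contradiction.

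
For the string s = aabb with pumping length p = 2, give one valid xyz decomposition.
x = 'a', y = 'a', z = 'bb'

For s = aabb and p = 2, one valid decomposition is:
- x = 'a' (length 1)
- y = 'a' (length 1)
- z = 'bb' (length 2)

Verification:
- xyz = 'a' + 'a' + 'bb' = aabb ✓
- |xy| = 2 ≤ 2 ✓
- |y| = 1 > 0 ✓

All pumping lemma constraints are satisfied.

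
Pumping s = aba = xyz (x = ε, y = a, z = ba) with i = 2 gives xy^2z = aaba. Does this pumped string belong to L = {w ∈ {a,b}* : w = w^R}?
No

xy²z = ε · aa · ba = aaba.
aaba reversed is abaa ≠ aaba, so it is not a palindrome and is not in L.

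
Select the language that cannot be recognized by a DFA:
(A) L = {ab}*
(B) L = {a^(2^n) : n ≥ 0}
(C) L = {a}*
(B) {a^(2^n) : n ≥ 0}

(B) L = {a^(2^n) : n ≥ 0} is NOT regular.

The pumping lemma can be used to prove this:
After pumping, length is no longer a power of 2

The other languages are regular because they can be recognized by finite automata.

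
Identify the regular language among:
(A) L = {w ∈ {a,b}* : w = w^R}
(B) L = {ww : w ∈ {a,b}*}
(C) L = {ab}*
(C) {ab}*

(C) L = {ab}* is regular.

This can be recognized by a finite automaton (DFA/NFA).
Regular expressions like {ab}* define regular languages.

The other choices are not regular:
- {w ∈ {a,b}* : w = w^R}: After pumping, the string is no longer symmetric
- {ww : w ∈ {a,b}*}: After pumping, the two halves no longer match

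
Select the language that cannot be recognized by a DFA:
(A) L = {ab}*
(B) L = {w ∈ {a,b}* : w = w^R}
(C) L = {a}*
(B) {w ∈ {a,b}* : w = w^R}

(B) L = {w ∈ {a,b}* : w = w^R} is NOT regular.

The pumping lemma can be used to prove this:
After pumping, the string is no longer symmetric

The other languages are regular because they can be recognized by finite automata.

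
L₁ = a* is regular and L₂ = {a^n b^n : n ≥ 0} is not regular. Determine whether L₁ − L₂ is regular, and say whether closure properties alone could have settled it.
Yes — L₁ − L₂ is regular.

The only string of a* that lies in {a^n b^n} is ε, so L₁ − L₂ = a* − {ε} = a⁺ = aa*, which is regular.

Note that the bare facts "L₁ regular, L₂ non-regular" do not settle the question by themselves: the closure of regular languages under ∪, ∩, complement and difference applies only when BOTH operands are regular. With a non-regular operand the result can come out regular or non-regular depending on the specific languages, so one has to work out L₁ − L₂ for this particular pair, as above.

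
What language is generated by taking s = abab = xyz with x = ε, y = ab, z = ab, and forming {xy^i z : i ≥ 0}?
{xy^i z : i ≥ 0} = {(ab)^(i+1) : i ≥ 0} = {ab, abab, ababab, ...}

With x = ε, y = ab, z = ab: Pumping 'ab' gives strings of alternating a's and b's.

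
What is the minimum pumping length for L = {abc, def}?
p = 4

For a finite language L, the pumping lemma holds vacuously if p > max|s| for s ∈ L.

The longest string in L = {abc, def} has length 3.
If p = 4, then no string s ∈ L has |s| ≥ p, so the condition is vacuously true.

The minimum pumping length is p = 4.

Why no smaller p works: for any p ≤ 3, the longest string s ∈ L has |s| = 3 ≥ p, so it would
have to be pumpable; but pumping up (i = 2, 3, ...) produces ever longer strings, which cannot all lie in the
finite language L. So the pumping property fails for every p ≤ 3.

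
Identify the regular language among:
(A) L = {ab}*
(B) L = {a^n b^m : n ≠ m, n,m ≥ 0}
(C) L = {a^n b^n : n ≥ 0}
(A) {ab}*

(A) L = {ab}* is regular.

This can be recognized by a finite automaton (DFA/NFA).
Regular expressions like {ab}* define regular languages.

The other choices are not regular:
- {a^n b^m : n ≠ m, n,m ≥ 0}: After pumping a's, we can make n = m
- {a^n b^n : n ≥ 0}: After pumping, the number of a's and b's become unequal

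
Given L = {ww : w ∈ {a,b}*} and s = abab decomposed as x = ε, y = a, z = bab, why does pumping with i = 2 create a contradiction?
xy²z = aabab ∉ L

Pumping with i = 2 replaces y = a by y² = aa:
- Original: s = xyz = abab; abab splits into halves ab · ab, which are equal, so it is in L (w = ab)
- Pumped: xy²z = ε · aa · bab = aabab
- aabab has odd length 5, so it cannot be written as ww and is not in L

The pumping lemma would require xy²z ∈ L, so this decomposition yields a contradiction.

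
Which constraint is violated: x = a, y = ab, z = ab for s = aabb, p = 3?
Violated: xyz = s

The decomposition x = a, y = ab, z = ab for s = aabb with p = 3
violates the constraint: xyz = s

xyz = 'a' + 'ab' + 'ab' = 'aabab' ≠ 'aabb' = s. The decomposition doesn't reconstruct s.

Pumping lemma constraints:
1. xyz = s (decomposition is valid)
2. |xy| ≤ p
3. |y| > 0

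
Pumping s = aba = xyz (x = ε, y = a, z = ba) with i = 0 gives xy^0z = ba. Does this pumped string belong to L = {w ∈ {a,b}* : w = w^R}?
No

xy⁰z = ε · ε · ba = ba.
ba reversed is ab ≠ ba, so it is not a palindrome and is not in L.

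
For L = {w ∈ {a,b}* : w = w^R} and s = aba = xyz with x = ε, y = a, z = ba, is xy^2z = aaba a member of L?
No

xy²z = ε · aa · ba = aaba.
aaba reversed is abaa ≠ aaba, so it is not a palindrome and is not in L.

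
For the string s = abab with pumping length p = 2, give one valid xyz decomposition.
x = '', y = 'a', z = 'bab'

For s = abab and p = 2, one valid decomposition is:
- x = '' (length 0)
- y = 'a' (length 1)
- z = 'bab' (length 3)

Verification:
- xyz = '' + 'a' + 'bab' = abab ✓
- |xy| = 1 ≤ 2 ✓
- |y| = 1 > 0 ✓

All pumping lemma constraints are satisfied.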